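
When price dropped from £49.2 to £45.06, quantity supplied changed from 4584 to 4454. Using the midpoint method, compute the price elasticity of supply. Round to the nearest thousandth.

0.327

%ΔQ = (4454 − 4584)/[(4584 + 4454)/2] = -130/4519 ≈ -0.0288.
%ΔP = (45.06 − 49.2)/[(49.2 + 45.06)/2] = -4.14/47.13 ≈ -0.0878.
Arc elasticity E = %ΔQ/%ΔP ≈ -0.0288/-0.0878 ≈ 0.327.
|E| < 1: supply is inelastic over this range.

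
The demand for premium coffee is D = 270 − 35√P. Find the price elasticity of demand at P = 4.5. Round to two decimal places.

At P = 4.5, D = 195.7538.
dD/dP = −35/(2√P) = −35/(2·2.1213).
Point elasticity E = (dD/dP)·(P/D) = -8.2496 × 4.5/195.7538 ≈ -0.19.
|E| < 1, so demand is inelastic at this price.

-0.19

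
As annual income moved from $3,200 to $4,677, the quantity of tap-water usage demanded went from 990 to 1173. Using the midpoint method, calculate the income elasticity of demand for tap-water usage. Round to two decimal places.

%ΔQ = (1173 − 990)/[(990+1173)/2] = 183/1081.5 ≈ 0.1692.
%ΔM = (4,677 − 3,200)/[(3,200+4,677)/2] = 1477/3938.5 ≈ 0.3750.
E_I = %ΔQ/%ΔM ≈ 0.45.
E_I ∈ (0,1): normal good (necessity).

0.45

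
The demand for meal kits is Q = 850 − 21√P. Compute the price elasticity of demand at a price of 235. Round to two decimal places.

At P = 235, Q = 528.0761.
dQ/dP = −21/(2√P) = −21/(2·15.3297).
Point elasticity E = (dQ/dP)·(P/Q) = -0.6849 × 235/528.0761 ≈ -0.30.
|E| < 1, so demand is inelastic at this price.

-0.30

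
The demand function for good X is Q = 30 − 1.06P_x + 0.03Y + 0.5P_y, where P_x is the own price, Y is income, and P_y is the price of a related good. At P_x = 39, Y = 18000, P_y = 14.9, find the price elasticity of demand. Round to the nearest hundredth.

At the given point, Q = 30 − 1.06(39) + 0.03(18000) + 0.5(14.9) = 30 − 41.34 + 540 + 7.45 = 536.11.
∂Q/∂P_x = −1.06, so E_p = (−1.06)·(39/536.11) ≈ -0.08.
|E_p| < 1: demand is inelastic.

-0.08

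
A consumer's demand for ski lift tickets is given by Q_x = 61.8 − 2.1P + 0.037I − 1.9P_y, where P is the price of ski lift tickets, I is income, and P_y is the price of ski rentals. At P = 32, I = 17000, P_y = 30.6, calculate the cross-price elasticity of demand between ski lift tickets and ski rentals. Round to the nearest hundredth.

Q_x = 61.8 − 2.1(32) + 0.037(17000) − 1.9(30.6) = 61.8 − 67.2 + 629 − 58.14 = 565.46.
∂Q_x/∂P_y = −1.9, so E_xy = -1.9·(30.6/565.46) ≈ -0.10.
E_xy < 0: the goods are complements.

-0.10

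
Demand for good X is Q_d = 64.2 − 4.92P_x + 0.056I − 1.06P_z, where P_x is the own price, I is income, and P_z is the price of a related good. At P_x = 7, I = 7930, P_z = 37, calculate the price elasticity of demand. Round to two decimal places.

-0.08

Substituting, Q_d = 64.2 − 4.92(7) + 0.056(7930) − 1.06(37) = 64.2 − 34.44 + 444.08 − 39.22 = 434.62.
∂Q_d/∂P_x = −4.92, so E_p = (−4.92)·(7/434.62) ≈ -0.08.
|E_p| < 1: demand is inelastic.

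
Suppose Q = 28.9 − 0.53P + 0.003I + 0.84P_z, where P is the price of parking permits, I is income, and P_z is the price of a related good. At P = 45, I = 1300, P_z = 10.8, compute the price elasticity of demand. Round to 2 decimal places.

-1.32

Substituting, Q = 28.9 − 0.53(45) + 0.003(1300) + 0.84(10.8) = 28.9 − 23.85 + 3.9 + 9.072 = 18.022.
∂Q/∂P = −0.53, so E_p = (−0.53)·(45/18.022) ≈ -1.32.
|E_p| > 1: demand is elastic.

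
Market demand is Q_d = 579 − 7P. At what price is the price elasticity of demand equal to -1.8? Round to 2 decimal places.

53.17

Set −bP/(a − bP) = −1.8 ⇒ bP = 1.8(a − bP) ⇒ bP(1+1.8) = 1.8·a.
P = 1.8·579/(7·2.8) ≈ 53.17.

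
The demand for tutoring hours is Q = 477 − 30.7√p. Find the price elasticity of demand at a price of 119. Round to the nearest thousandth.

-1.178

At p = 119, Q = 142.1025.
dQ/dp = −30.7/(2√p) = −30.7/(2·10.9087).
Point elasticity E = (dQ/dp)·(p/Q) = -1.4071 × 119/142.1025 ≈ -1.178.
|E| > 1, so demand is elastic at this price.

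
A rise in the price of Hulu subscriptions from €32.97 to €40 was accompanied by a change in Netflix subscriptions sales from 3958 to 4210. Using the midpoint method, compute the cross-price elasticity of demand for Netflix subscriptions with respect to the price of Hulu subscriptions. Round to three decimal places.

%ΔQ_x = (4210 − 3958)/[(3958+4210)/2] = 252/4084 ≈ 0.0617.
%ΔP_y = (40 − 32.97)/[(32.97+40)/2] ≈ 0.1927.
E_xy = 0.0617/0.1927 ≈ 0.320.
E_xy > 0, so Netflix subscriptions and Hulu subscriptions are substitutes.

0.320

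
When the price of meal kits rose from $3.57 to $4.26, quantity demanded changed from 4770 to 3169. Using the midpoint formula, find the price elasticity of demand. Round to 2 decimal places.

-2.29

%ΔQ = (3169 − 4770)/[(4770 + 3169)/2] = -1601/3969.5 ≈ -0.4033.
%Δp = (4.26 − 3.57)/[(3.57 + 4.26)/2] = 0.69/3.915 ≈ 0.1762.
Arc elasticity E = %ΔQ/%Δp ≈ -0.4033/0.1762 ≈ -2.29.
|E| > 1: demand is elastic over this range.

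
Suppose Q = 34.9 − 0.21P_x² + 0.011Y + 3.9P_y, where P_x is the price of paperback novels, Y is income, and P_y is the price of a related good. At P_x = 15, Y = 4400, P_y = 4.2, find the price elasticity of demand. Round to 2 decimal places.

-1.80

Evaluating quantity at (P_x, Y, P_y) gives Q = 34.9 − 0.21(15)² + 0.011(4400) + 3.9(4.2) = 34.9 − 47.25 + 48.4 + 16.38 = 52.43.
∂Q/∂P_x = −2·0.21·P_x = -6.3, so E_p = -6.3·(15/52.43) ≈ -1.80.
|E_p| > 1: demand is elastic.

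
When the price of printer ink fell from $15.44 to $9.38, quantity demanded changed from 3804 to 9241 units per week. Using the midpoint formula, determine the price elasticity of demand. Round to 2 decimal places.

-1.71

%ΔQ = (9241 − 3804)/[(3804 + 9241)/2] = 5437/6522.5 ≈ 0.8336.
%Δp = (9.38 − 15.44)/[(15.44 + 9.38)/2] = -6.06/12.41 ≈ -0.4883.
Arc elasticity E = %ΔQ/%Δp ≈ 0.8336/-0.4883 ≈ -1.71.
|E| > 1: demand is elastic over this range.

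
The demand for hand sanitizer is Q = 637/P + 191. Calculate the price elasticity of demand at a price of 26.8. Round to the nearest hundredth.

-0.11

At P = 26.8, Q = 214.7687.
dQ/dP = −637/P² = −0.8869.
Point elasticity E = (dQ/dP)·(P/Q) = -0.8869 × 26.8/214.7687 ≈ -0.11.
|E| < 1, so demand is inelastic at this price.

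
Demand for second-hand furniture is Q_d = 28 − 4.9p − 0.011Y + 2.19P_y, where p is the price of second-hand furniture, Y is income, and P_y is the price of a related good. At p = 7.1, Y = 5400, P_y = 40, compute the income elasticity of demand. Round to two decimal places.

At the given point, Q_d = 28 − 4.9(7.1) − 0.011(5400) + 2.19(40) = 28 − 34.79 − 59.4 + 87.6 = 21.41.
∂Q_d/∂Y = −0.011, so E_I = -0.011·(5400/21.41) ≈ -2.77.
E_I < 0: inferior good.

-2.77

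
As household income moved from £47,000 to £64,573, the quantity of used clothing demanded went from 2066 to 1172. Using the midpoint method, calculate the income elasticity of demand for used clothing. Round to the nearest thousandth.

-1.753

%ΔQ = (1172 − 2066)/[(2066+1172)/2] = -894/1619 ≈ -0.5522.
%ΔM = (64,573 − 47,000)/[(47,000+64,573)/2] = 17573/55786.5 ≈ 0.3150.
E_I = %ΔQ/%ΔM ≈ -1.753.
E_I < 0: inferior good.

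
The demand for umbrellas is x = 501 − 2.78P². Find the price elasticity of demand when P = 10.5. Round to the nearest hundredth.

-3.15

At P = 10.5, x = 194.505.
dx/dP = −2·2.78·P = −58.38.
Point elasticity E = (dx/dP)·(P/x) = -58.38 × 10.5/194.505 ≈ -3.15.
|E| > 1, so demand is elastic at this price.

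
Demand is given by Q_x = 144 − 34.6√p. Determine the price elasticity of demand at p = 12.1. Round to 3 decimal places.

-2.545

At p = 12.1, Q_x = 23.6437.
dQ_x/dp = −34.6/(2√p) = −34.6/(2·3.4785).
Point elasticity E = (dQ_x/dp)·(p/Q_x) = -4.9734 × 12.1/23.6437 ≈ -2.545.
|E| > 1, so demand is elastic at this price.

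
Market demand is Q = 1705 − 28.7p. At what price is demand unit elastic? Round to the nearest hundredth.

For linear demand Q = a − bp, E = −bp/(a − bp). |E| = 1 ⇒ bp = a − bp ⇒ p = a/(2b).
p = 1705/(2·28.7) ≈ 29.70.

29.70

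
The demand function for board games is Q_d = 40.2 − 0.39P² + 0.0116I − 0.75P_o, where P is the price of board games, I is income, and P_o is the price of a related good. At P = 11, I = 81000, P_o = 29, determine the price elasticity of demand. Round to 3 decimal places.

At the given point, Q_d = 40.2 − 0.39(11)² + 0.0116(81000) − 0.75(29) = 40.2 − 47.19 + 939.6 − 21.75 = 910.86.
∂Q_d/∂P = −2·0.39·P = -8.58, so E_p = -8.58·(11/910.86) ≈ -0.104.
|E_p| < 1: demand is inelastic.

-0.104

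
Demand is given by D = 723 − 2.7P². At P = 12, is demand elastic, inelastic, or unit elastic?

At P = 12, D = 334.2.
dD/dP = −2·2.7·P = −64.8.
Point elasticity E = (dD/dP)·(P/D) = -64.8 × 12/334.2 ≈ -2.327.
|E| ≈ 2.327 > 1, so demand is elastic.

elastic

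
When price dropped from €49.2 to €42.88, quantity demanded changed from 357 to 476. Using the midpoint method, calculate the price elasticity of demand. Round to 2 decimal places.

-2.08

%Δq = (476 − 357)/[(357 + 476)/2] = 119/416.5 ≈ 0.2857.
%ΔP = (42.88 − 49.2)/[(49.2 + 42.88)/2] = -6.32/46.04 ≈ -0.1373.
Arc elasticity E = %Δq/%ΔP ≈ 0.2857/-0.1373 ≈ -2.08.
|E| > 1: demand is elastic over this range.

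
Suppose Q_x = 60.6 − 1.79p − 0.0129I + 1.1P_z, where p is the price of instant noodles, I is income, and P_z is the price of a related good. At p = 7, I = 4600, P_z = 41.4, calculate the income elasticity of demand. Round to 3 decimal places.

-1.732

Q_x = 60.6 − 1.79(7) − 0.0129(4600) + 1.1(41.4) = 60.6 − 12.53 − 59.34 + 45.54 = 34.27.
∂Q_x/∂I = −0.0129, so E_I = -0.0129·(4600/34.27) ≈ -1.732.
E_I < 0: inferior good.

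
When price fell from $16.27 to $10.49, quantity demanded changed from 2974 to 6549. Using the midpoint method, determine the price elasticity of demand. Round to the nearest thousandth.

-1.738

%ΔQ = (6549 − 2974)/[(2974 + 6549)/2] = 3575/4761.5 ≈ 0.7508.
%ΔP = (10.49 − 16.27)/[(16.27 + 10.49)/2] = -5.78/13.38 ≈ -0.4320.
Arc elasticity E = %ΔQ/%ΔP ≈ 0.7508/-0.4320 ≈ -1.738.
|E| > 1: demand is elastic over this range.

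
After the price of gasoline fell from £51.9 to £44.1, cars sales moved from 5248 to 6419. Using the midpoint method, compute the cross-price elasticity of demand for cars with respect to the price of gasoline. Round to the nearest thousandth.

-1.235

%ΔQ_x = (6419 − 5248)/[(5248+6419)/2] = 1171/5833.5 ≈ 0.2007.
%ΔP_y = (44.1 − 51.9)/[(51.9+44.1)/2] ≈ -0.1625.
E_xy = 0.2007/-0.1625 ≈ -1.235.
E_xy < 0, so cars and gasoline are complements.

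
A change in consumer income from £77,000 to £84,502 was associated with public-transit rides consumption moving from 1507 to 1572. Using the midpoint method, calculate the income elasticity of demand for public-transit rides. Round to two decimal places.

%ΔQ = (1572 − 1507)/[(1507+1572)/2] = 65/1539.5 ≈ 0.0422.
%ΔI = (84,502 − 77,000)/[(77,000+84,502)/2] = 7502/80751 ≈ 0.0929.
E_I = %ΔQ/%ΔI ≈ 0.45.
E_I ∈ (0,1): normal good (necessity).

0.45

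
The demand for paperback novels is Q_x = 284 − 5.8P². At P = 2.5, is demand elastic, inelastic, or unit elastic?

inelastic

At P = 2.5, Q_x = 247.75.
dQ_x/dP = −2·5.8·P = −29.
Point elasticity E = (dQ_x/dP)·(P/Q_x) = -29 × 2.5/247.75 ≈ -0.293.
|E| ≈ 0.293 < 1, so demand is inelastic.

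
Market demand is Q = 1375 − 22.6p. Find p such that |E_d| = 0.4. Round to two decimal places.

Set −bp/(a − bp) = −0.4 ⇒ bp = 0.4(a − bp) ⇒ bp(1+0.4) = 0.4·a.
p = 0.4·1375/(22.6·1.4) ≈ 17.38.

17.38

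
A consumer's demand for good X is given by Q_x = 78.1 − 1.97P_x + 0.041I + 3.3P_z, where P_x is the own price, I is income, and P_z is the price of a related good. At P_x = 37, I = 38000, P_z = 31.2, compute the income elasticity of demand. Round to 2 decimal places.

0.94

At the given point, Q_x = 78.1 − 1.97(37) + 0.041(38000) + 3.3(31.2) = 78.1 − 72.89 + 1558 + 102.96 = 1666.17.
∂Q_x/∂I = +0.041, so E_I = 0.041·(38000/1666.17) ≈ 0.94.
E_I ∈ (0,1): normal good (necessity).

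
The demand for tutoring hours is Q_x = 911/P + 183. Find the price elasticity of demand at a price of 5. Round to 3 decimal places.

At P = 5, Q_x = 365.2.
dQ_x/dP = −911/P² = −36.44.
Point elasticity E = (dQ_x/dP)·(P/Q_x) = -36.44 × 5/365.2 ≈ -0.499.
|E| < 1, so demand is inelastic at this price.

-0.499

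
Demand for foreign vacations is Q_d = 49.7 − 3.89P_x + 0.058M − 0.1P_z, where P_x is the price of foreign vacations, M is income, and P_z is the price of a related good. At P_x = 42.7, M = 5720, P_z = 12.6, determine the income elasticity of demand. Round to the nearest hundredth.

1.55

Evaluating quantity at (P_x, M, P_z) gives Q_d = 49.7 − 3.89(42.7) + 0.058(5720) − 0.1(12.6) = 49.7 − 166.103 + 331.76 − 1.26 = 214.097.
∂Q_d/∂M = +0.058, so E_I = 0.058·(5720/214.097) ≈ 1.55.
E_I > 1: normal good (luxury).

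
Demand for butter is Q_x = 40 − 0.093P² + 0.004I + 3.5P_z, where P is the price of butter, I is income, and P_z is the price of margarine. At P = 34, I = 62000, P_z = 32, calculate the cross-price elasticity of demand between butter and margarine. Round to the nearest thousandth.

Substituting, Q_x = 40 − 0.093(34)² + 0.004(62000) + 3.5(32) = 40 − 107.508 + 248 + 112 = 292.492.
∂Q_x/∂P_z = +3.5, so E_xy = 3.5·(32/292.492) ≈ 0.383.
E_xy > 0: the goods are substitutes.

0.383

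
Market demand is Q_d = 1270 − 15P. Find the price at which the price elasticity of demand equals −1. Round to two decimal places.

For linear demand Q_d = a − bP, E = −bP/(a − bP). |E| = 1 ⇒ bP = a − bP ⇒ P = a/(2b).
P = 1270/(2·15) ≈ 42.33.

42.33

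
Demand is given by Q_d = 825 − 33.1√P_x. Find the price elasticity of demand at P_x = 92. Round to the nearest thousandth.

-0.313

At P_x = 92, Q_d = 507.516.
dQ_d/dP_x = −33.1/(2√P_x) = −33.1/(2·9.5917).
Point elasticity E = (dQ_d/dP_x)·(P_x/Q_d) = -1.7255 × 92/507.516 ≈ -0.313.
|E| < 1, so demand is inelastic at this price.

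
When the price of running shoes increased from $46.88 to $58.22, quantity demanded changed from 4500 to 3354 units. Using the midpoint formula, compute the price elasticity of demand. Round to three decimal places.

-1.352

%Δq = (3354 − 4500)/[(4500 + 3354)/2] = -1146/3927 ≈ -0.2918.
%ΔP = (58.22 − 46.88)/[(46.88 + 58.22)/2] = 11.34/52.55 ≈ 0.2158.
Arc elasticity E = %Δq/%ΔP ≈ -0.2918/0.2158 ≈ -1.352.
|E| > 1: demand is elastic over this range.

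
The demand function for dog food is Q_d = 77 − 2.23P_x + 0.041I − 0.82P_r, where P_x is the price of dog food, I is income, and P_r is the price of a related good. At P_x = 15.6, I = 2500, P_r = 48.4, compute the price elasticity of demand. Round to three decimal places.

Q_d = 77 − 2.23(15.6) + 0.041(2500) − 0.82(48.4) = 77 − 34.788 + 102.5 − 39.688 = 105.024.
∂Q_d/∂P_x = −2.23, so E_p = (−2.23)·(15.6/105.024) ≈ -0.331.
|E_p| < 1: demand is inelastic.

-0.331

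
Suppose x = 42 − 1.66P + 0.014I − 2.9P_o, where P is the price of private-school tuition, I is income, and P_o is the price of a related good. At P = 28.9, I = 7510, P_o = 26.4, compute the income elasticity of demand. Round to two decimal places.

4.65

Evaluating quantity at (P, I, P_o) gives x = 42 − 1.66(28.9) + 0.014(7510) − 2.9(26.4) = 42 − 47.974 + 105.14 − 76.56 = 22.606.
∂x/∂I = +0.014, so E_I = 0.014·(7510/22.606) ≈ 4.65.
E_I > 1: normal good (luxury).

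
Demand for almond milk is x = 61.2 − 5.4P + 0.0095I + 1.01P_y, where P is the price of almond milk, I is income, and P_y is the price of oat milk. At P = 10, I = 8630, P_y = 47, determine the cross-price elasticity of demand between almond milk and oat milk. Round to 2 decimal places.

Evaluating quantity at (P, I, P_y) gives x = 61.2 − 5.4(10) + 0.0095(8630) + 1.01(47) = 61.2 − 54 + 81.985 + 47.47 = 136.655.
∂x/∂P_y = +1.01, so E_xy = 1.01·(47/136.655) ≈ 0.35.
E_xy > 0: the goods are substitutes.

0.35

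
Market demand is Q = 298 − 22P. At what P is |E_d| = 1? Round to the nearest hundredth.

6.77

For linear demand Q = a − bP, E = −bP/(a − bP). |E| = 1 ⇒ bP = a − bP ⇒ P = a/(2b).
P = 298/(2·22) ≈ 6.77.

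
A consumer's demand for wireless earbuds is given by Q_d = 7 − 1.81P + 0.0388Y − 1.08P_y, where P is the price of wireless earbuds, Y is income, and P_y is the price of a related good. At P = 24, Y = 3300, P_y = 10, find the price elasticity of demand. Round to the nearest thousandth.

Q_d = 7 − 1.81(24) + 0.0388(3300) − 1.08(10) = 7 − 43.44 + 128.04 − 10.8 = 80.8.
∂Q_d/∂P = −1.81, so E_p = (−1.81)·(24/80.8) ≈ -0.538.
|E_p| < 1: demand is inelastic.

-0.538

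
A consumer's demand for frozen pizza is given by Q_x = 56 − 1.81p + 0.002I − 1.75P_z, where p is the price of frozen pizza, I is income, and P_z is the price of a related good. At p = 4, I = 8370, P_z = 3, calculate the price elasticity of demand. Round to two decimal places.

-0.12

First evaluate Q_x: 56 − 1.81(4) + 0.002(8370) − 1.75(3) = 56 − 7.24 + 16.74 − 5.25 = 60.25.
∂Q_x/∂p = −1.81, so E_p = (−1.81)·(4/60.25) ≈ -0.12.
|E_p| < 1: demand is inelastic.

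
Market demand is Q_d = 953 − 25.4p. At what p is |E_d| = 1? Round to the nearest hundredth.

For linear demand Q_d = a − bp, E = −bp/(a − bp). |E| = 1 ⇒ bp = a − bp ⇒ p = a/(2b).
p = 953/(2·25.4) ≈ 18.76.

18.76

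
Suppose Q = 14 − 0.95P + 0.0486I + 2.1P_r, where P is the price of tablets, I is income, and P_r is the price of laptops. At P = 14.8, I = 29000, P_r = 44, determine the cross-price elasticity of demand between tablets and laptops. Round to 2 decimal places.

0.06

Substituting, Q = 14 − 0.95(14.8) + 0.0486(29000) + 2.1(44) = 14 − 14.06 + 1409.4 + 92.4 = 1501.74.
∂Q/∂P_r = +2.1, so E_xy = 2.1·(44/1501.74) ≈ 0.06.
E_xy > 0: the goods are substitutes.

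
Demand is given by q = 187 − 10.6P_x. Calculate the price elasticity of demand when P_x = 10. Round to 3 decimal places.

-1.309

At P_x = 10, q = 81.
dq/dP_x = −10.6.
Point elasticity E = (dq/dP_x)·(P_x/q) = -10.6 × 10/81 ≈ -1.309.
|E| > 1, so demand is elastic at this price.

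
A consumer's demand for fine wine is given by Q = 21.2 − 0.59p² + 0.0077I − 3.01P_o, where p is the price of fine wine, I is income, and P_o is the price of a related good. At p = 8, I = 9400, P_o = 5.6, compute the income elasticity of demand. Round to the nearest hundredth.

Evaluating quantity at (p, I, P_o) gives Q = 21.2 − 0.59(8)² + 0.0077(9400) − 3.01(5.6) = 21.2 − 37.76 + 72.38 − 16.856 = 38.964.
∂Q/∂I = +0.0077, so E_I = 0.0077·(9400/38.964) ≈ 1.86.
E_I > 1: normal good (luxury).

1.86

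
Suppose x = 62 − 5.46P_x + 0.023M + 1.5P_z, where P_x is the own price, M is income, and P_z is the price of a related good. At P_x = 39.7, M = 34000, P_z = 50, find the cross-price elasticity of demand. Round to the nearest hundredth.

0.11

Substituting, x = 62 − 5.46(39.7) + 0.023(34000) + 1.5(50) = 62 − 216.762 + 782 + 75 = 702.238.
∂x/∂P_z = +1.5, so E_xy = 1.5·(50/702.238) ≈ 0.11.
E_xy > 0: the goods are substitutes.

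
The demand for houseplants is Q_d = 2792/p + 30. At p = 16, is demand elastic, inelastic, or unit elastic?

At p = 16, Q_d = 204.5.
dQ_d/dp = −2792/p² = −10.9062.
Point elasticity E = (dQ_d/dp)·(p/Q_d) = -10.9063 × 16/204.5 ≈ -0.853.
|E| ≈ 0.853 < 1, so demand is inelastic.

inelastic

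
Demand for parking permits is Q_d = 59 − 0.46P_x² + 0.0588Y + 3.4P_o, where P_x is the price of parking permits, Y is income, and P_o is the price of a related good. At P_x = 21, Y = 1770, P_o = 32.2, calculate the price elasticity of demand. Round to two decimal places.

-5.82

Evaluating quantity at (P_x, Y, P_o) gives Q_d = 59 − 0.46(21)² + 0.0588(1770) + 3.4(32.2) = 59 − 202.86 + 104.076 + 109.48 = 69.696.
∂Q_d/∂P_x = −2·0.46·P_x = -19.32, so E_p = -19.32·(21/69.696) ≈ -5.82.
|E_p| > 1: demand is elastic.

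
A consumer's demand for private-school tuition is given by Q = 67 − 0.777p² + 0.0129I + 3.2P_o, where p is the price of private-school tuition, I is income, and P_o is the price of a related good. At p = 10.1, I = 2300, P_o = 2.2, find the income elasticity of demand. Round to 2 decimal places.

At the given point, Q = 67 − 0.777(10.1)² + 0.0129(2300) + 3.2(2.2) = 67 − 79.2618 + 29.67 + 7.04 = 24.4482.
∂Q/∂I = +0.0129, so E_I = 0.0129·(2300/24.4482) ≈ 1.21.
E_I > 1: normal good (luxury).

1.21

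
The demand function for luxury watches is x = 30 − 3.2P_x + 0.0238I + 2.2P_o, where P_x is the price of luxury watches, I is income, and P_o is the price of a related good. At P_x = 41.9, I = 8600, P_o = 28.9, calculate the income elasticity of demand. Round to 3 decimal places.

First evaluate x: 30 − 3.2(41.9) + 0.0238(8600) + 2.2(28.9) = 30 − 134.08 + 204.68 + 63.58 = 164.18.
∂x/∂I = +0.0238, so E_I = 0.0238·(8600/164.18) ≈ 1.247.
E_I > 1: normal good (luxury).

1.247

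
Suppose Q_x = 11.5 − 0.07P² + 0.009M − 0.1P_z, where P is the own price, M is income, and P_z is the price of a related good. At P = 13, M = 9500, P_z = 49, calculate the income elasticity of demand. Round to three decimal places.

1.065

Q_x = 11.5 − 0.07(13)² + 0.009(9500) − 0.1(49) = 11.5 − 11.83 + 85.5 − 4.9 = 80.27.
∂Q_x/∂M = +0.009, so E_I = 0.009·(9500/80.27) ≈ 1.065.
E_I > 1: normal good (luxury).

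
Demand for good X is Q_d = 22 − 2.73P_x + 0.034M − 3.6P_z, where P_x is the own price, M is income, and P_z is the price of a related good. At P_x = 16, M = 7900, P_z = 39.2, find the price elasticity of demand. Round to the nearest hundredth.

Q_d = 22 − 2.73(16) + 0.034(7900) − 3.6(39.2) = 22 − 43.68 + 268.6 − 141.12 = 105.8.
∂Q_d/∂P_x = −2.73, so E_p = (−2.73)·(16/105.8) ≈ -0.41.
|E_p| < 1: demand is inelastic.

-0.41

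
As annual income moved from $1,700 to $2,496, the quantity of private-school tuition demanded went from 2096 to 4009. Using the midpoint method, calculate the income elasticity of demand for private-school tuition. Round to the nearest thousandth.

%ΔQ = (4009 − 2096)/[(2096+4009)/2] = 1913/3052.5 ≈ 0.6267.
%ΔI = (2,496 − 1,700)/[(1,700+2,496)/2] = 796/2098 ≈ 0.3794.
E_I = %ΔQ/%ΔI ≈ 1.652.
E_I > 1: normal good (luxury).

1.652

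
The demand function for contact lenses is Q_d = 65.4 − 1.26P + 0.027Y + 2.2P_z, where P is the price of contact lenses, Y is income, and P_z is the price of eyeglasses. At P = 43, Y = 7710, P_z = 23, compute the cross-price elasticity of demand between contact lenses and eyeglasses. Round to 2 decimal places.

0.19

At the given point, Q_d = 65.4 − 1.26(43) + 0.027(7710) + 2.2(23) = 65.4 − 54.18 + 208.17 + 50.6 = 269.99.
∂Q_d/∂P_z = +2.2, so E_xy = 2.2·(23/269.99) ≈ 0.19.
E_xy > 0: the goods are substitutes.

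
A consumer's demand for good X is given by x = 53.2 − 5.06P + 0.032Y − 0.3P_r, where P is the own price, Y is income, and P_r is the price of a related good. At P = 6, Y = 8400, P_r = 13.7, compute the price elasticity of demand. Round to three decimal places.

-0.106

x = 53.2 − 5.06(6) + 0.032(8400) − 0.3(13.7) = 53.2 − 30.36 + 268.8 − 4.11 = 287.53.
∂x/∂P = −5.06, so E_p = (−5.06)·(6/287.53) ≈ -0.106.
|E_p| < 1: demand is inelastic.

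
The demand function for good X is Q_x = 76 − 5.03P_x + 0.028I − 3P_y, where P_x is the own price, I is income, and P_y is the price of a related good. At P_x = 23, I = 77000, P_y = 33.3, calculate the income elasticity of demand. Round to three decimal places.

First evaluate Q_x: 76 − 5.03(23) + 0.028(77000) − 3(33.3) = 76 − 115.69 + 2156 − 99.9 = 2016.41.
∂Q_x/∂I = +0.028, so E_I = 0.028·(77000/2016.41) ≈ 1.069.
E_I > 1: normal good (luxury).

1.069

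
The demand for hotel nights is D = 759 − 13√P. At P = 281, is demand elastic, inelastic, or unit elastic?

At P = 281, D = 541.0803.
dD/dP = −13/(2√P) = −13/(2·16.7631).
Point elasticity E = (dD/dP)·(P/D) = -0.3878 × 281/541.0803 ≈ -0.201.
|E| ≈ 0.201 < 1, so demand is inelastic.

inelastic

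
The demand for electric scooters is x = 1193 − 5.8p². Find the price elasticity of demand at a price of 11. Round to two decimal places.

-2.86

At p = 11, x = 491.2.
dx/dp = −2·5.8·p = −127.6.
Point elasticity E = (dx/dp)·(p/x) = -127.6 × 11/491.2 ≈ -2.86.
|E| > 1, so demand is elastic at this price.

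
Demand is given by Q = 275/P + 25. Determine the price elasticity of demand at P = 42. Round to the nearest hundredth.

-0.21

At P = 42, Q = 31.5476.
dQ/dP = −275/P² = −0.1559.
Point elasticity E = (dQ/dP)·(P/Q) = -0.1559 × 42/31.5476 ≈ -0.21.
|E| < 1, so demand is inelastic at this price.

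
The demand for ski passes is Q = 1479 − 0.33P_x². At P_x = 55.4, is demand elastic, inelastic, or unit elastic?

elastic

At P_x = 55.4, Q = 466.1772.
dQ/dP_x = −2·0.33·P_x = −36.564.
Point elasticity E = (dQ/dP_x)·(P_x/Q) = -36.564 × 55.4/466.1772 ≈ -4.345.
|E| ≈ 4.345 > 1, so demand is elastic.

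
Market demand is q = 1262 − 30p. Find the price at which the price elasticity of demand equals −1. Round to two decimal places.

21.03

For linear demand q = a − bp, E = −bp/(a − bp). |E| = 1 ⇒ bp = a − bp ⇒ p = a/(2b).
p = 1262/(2·30) ≈ 21.03.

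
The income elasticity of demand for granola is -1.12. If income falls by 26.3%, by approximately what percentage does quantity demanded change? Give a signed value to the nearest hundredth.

29.46

%ΔQ ≈ E × %ΔI = (-1.12) × (-26.3%) ≈ 29.46%.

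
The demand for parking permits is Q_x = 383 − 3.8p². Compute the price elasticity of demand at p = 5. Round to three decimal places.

-0.660

At p = 5, Q_x = 288.
dQ_x/dp = −2·3.8·p = −38.
Point elasticity E = (dQ_x/dp)·(p/Q_x) = -38 × 5/288 ≈ -0.660.
|E| < 1, so demand is inelastic at this price.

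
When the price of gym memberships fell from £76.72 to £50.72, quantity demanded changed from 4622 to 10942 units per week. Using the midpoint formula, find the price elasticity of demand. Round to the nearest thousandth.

-1.990

%ΔQ = (10942 − 4622)/[(4622 + 10942)/2] = 6320/7782 ≈ 0.8121.
%ΔP = (50.72 − 76.72)/[(76.72 + 50.72)/2] = -26/63.72 ≈ -0.4080.
Arc elasticity E = %ΔQ/%ΔP ≈ 0.8121/-0.4080 ≈ -1.990.
|E| > 1: demand is elastic over this range.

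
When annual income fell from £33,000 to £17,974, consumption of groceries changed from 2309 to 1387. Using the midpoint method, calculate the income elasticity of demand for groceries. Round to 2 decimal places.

0.85

%ΔQ = (1387 − 2309)/[(2309+1387)/2] = -922/1848 ≈ -0.4989.
%ΔI = (17,974 − 33,000)/[(33,000+17,974)/2] = -15026/25487 ≈ -0.5896.
E_I = %ΔQ/%ΔI ≈ 0.85.
E_I ∈ (0,1): normal good (necessity).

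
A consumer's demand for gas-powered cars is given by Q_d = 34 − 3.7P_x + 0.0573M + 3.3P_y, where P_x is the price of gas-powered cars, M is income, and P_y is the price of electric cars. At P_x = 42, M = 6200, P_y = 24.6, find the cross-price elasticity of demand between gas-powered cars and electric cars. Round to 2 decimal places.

0.26

Substituting, Q_d = 34 − 3.7(42) + 0.0573(6200) + 3.3(24.6) = 34 − 155.4 + 355.26 + 81.18 = 315.04.
∂Q_d/∂P_y = +3.3, so E_xy = 3.3·(24.6/315.04) ≈ 0.26.
E_xy > 0: the goods are substitutes.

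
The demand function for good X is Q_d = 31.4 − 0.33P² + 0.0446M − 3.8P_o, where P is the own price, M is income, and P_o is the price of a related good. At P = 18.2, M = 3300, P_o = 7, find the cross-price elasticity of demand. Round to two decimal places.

-0.62

Evaluating quantity at (P, M, P_o) gives Q_d = 31.4 − 0.33(18.2)² + 0.0446(3300) − 3.8(7) = 31.4 − 109.3092 + 147.18 − 26.6 = 42.6708.
∂Q_d/∂P_o = −3.8, so E_xy = -3.8·(7/42.6708) ≈ -0.62.
E_xy < 0: the goods are complements.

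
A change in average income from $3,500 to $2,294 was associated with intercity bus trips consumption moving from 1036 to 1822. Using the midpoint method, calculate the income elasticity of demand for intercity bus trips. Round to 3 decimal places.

-1.321

%ΔQ = (1822 − 1036)/[(1036+1822)/2] = 786/1429 ≈ 0.5500.
%ΔI = (2,294 − 3,500)/[(3,500+2,294)/2] = -1206/2897 ≈ -0.4163.
E_I = %ΔQ/%ΔI ≈ -1.321.
E_I < 0: inferior good.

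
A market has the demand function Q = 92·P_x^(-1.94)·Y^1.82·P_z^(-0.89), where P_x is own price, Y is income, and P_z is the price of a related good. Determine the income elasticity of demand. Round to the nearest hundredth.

1.82

For a Cobb–Douglas (constant-elasticity) form Q = A·Y^α·…, the elasticity with respect to Y equals the exponent α at every point.
Here the exponent on Y is 1.82, so the income elasticity of demand is 1.82.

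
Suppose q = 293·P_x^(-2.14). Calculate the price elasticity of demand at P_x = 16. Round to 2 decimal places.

-2.14

For a Cobb–Douglas (constant-elasticity) form q = A·P_x^α·…, the elasticity with respect to P_x equals the exponent α at every point.
Here the exponent on P_x is -2.14, so the price elasticity of demand is -2.14.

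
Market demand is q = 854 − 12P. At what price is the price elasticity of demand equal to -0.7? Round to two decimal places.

Set −bP/(a − bP) = −0.7 ⇒ bP = 0.7(a − bP) ⇒ bP(1+0.7) = 0.7·a.
P = 0.7·854/(12·1.7) ≈ 29.30.

29.30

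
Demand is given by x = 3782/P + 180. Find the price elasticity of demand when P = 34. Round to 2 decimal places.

-0.38

At P = 34, x = 291.2353.
dx/dP = −3782/P² = −3.2716.
Point elasticity E = (dx/dP)·(P/x) = -3.2716 × 34/291.2353 ≈ -0.38.
|E| < 1, so demand is inelastic at this price.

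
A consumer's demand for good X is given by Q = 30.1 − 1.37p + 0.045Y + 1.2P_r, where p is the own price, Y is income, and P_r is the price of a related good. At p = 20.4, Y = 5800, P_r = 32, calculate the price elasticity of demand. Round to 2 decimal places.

-0.09

First evaluate Q: 30.1 − 1.37(20.4) + 0.045(5800) + 1.2(32) = 30.1 − 27.948 + 261 + 38.4 = 301.552.
∂Q/∂p = −1.37, so E_p = (−1.37)·(20.4/301.552) ≈ -0.09.
|E_p| < 1: demand is inelastic.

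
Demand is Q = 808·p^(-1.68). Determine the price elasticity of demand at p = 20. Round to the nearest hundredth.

-1.68

For a Cobb–Douglas (constant-elasticity) form Q = A·p^α·…, the elasticity with respect to p equals the exponent α at every point.
Here the exponent on p is -1.68, so the price elasticity of demand is -1.68.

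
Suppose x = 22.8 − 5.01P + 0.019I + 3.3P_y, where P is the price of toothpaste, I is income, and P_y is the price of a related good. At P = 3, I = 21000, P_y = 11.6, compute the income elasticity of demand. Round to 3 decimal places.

First evaluate x: 22.8 − 5.01(3) + 0.019(21000) + 3.3(11.6) = 22.8 − 15.03 + 399 + 38.28 = 445.05.
∂x/∂I = +0.019, so E_I = 0.019·(21000/445.05) ≈ 0.897.
E_I ∈ (0,1): normal good (necessity).

0.897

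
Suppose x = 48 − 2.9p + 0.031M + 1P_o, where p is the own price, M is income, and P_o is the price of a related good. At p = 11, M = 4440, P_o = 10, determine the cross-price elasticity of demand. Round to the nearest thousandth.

At the given point, x = 48 − 2.9(11) + 0.031(4440) + 1(10) = 48 − 31.9 + 137.64 + 10 = 163.74.
∂x/∂P_o = +1, so E_xy = 1·(10/163.74) ≈ 0.061.
E_xy > 0: the goods are substitutes.

0.061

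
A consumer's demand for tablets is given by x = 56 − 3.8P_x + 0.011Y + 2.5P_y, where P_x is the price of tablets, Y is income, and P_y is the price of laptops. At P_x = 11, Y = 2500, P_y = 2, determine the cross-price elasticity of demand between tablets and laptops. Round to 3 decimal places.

0.107

Evaluating quantity at (P_x, Y, P_y) gives x = 56 − 3.8(11) + 0.011(2500) + 2.5(2) = 56 − 41.8 + 27.5 + 5 = 46.7.
∂x/∂P_y = +2.5, so E_xy = 2.5·(2/46.7) ≈ 0.107.
E_xy > 0: the goods are substitutes.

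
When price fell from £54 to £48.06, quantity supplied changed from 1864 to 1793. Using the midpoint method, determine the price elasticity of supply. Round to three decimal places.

%Δq = (1793 − 1864)/[(1864 + 1793)/2] = -71/1828.5 ≈ -0.0388.
%Δp = (48.06 − 54)/[(54 + 48.06)/2] = -5.94/51.03 ≈ -0.1164.
Arc elasticity E = %Δq/%Δp ≈ -0.0388/-0.1164 ≈ 0.334.
|E| < 1: supply is inelastic over this range.

0.334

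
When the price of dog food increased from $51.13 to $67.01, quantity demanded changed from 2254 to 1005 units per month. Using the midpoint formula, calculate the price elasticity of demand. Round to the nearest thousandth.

-2.851

%Δq = (1005 − 2254)/[(2254 + 1005)/2] = -1249/1629.5 ≈ -0.7665.
%Δp = (67.01 − 51.13)/[(51.13 + 67.01)/2] = 15.88/59.07 ≈ 0.2688.
Arc elasticity E = %Δq/%Δp ≈ -0.7665/0.2688 ≈ -2.851.
|E| > 1: demand is elastic over this range.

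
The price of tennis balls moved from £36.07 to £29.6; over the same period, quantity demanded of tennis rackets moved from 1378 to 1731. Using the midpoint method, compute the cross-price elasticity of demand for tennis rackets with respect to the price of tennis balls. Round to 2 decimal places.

%ΔQ_x = (1731 − 1378)/[(1378+1731)/2] = 353/1554.5 ≈ 0.2271.
%ΔP_y = (29.6 − 36.07)/[(36.07+29.6)/2] ≈ -0.1970.
E_xy = 0.2271/-0.1970 ≈ -1.15.
E_xy < 0, so tennis rackets and tennis balls are complements.

-1.15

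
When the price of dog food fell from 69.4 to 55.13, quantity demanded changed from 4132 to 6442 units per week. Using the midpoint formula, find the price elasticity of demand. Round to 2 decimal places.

%ΔQ = (6442 − 4132)/[(4132 + 6442)/2] = 2310/5287 ≈ 0.4369.
%ΔP = (55.13 − 69.4)/[(69.4 + 55.13)/2] = -14.27/62.265 ≈ -0.2292.
Arc elasticity E = %ΔQ/%ΔP ≈ 0.4369/-0.2292 ≈ -1.91.
|E| > 1: demand is elastic over this range.

-1.91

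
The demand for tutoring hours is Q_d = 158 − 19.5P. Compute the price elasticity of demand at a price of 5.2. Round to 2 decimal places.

At P = 5.2, Q_d = 56.6.
dQ_d/dP = −19.5.
Point elasticity E = (dQ_d/dP)·(P/Q_d) = -19.5 × 5.2/56.6 ≈ -1.79.
|E| > 1, so demand is elastic at this price.

-1.79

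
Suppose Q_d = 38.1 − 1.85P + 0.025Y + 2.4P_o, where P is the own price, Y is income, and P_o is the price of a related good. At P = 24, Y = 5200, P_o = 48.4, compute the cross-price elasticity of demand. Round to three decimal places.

Substituting, Q_d = 38.1 − 1.85(24) + 0.025(5200) + 2.4(48.4) = 38.1 − 44.4 + 130 + 116.16 = 239.86.
∂Q_d/∂P_o = +2.4, so E_xy = 2.4·(48.4/239.86) ≈ 0.484.
E_xy > 0: the goods are substitutes.

0.484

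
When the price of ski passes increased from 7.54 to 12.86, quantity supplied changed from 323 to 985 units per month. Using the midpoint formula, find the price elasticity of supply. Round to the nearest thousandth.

%Δq = (985 − 323)/[(323 + 985)/2] = 662/654 ≈ 1.0122.
%Δp = (12.86 − 7.54)/[(7.54 + 12.86)/2] = 5.32/10.2 ≈ 0.5216.
Arc elasticity E = %Δq/%Δp ≈ 1.0122/0.5216 ≈ 1.941.
|E| > 1: supply is elastic over this range.

1.941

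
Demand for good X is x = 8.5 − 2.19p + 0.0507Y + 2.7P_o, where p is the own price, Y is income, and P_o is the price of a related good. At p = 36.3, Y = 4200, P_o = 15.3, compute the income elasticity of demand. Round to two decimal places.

1.16

First evaluate x: 8.5 − 2.19(36.3) + 0.0507(4200) + 2.7(15.3) = 8.5 − 79.497 + 212.94 + 41.31 = 183.253.
∂x/∂Y = +0.0507, so E_I = 0.0507·(4200/183.253) ≈ 1.16.
E_I > 1: normal good (luxury).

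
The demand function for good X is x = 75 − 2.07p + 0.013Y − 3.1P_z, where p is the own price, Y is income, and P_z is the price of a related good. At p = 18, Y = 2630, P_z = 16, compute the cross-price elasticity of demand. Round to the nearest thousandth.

At the given point, x = 75 − 2.07(18) + 0.013(2630) − 3.1(16) = 75 − 37.26 + 34.19 − 49.6 = 22.33.
∂x/∂P_z = −3.1, so E_xy = -3.1·(16/22.33) ≈ -2.221.
E_xy < 0: the goods are complements.

-2.221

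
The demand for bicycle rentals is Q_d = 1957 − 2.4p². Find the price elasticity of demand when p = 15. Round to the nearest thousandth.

At p = 15, Q_d = 1417.
dQ_d/dp = −2·2.4·p = −72.
Point elasticity E = (dQ_d/dp)·(p/Q_d) = -72 × 15/1417 ≈ -0.762.
|E| < 1, so demand is inelastic at this price.

-0.762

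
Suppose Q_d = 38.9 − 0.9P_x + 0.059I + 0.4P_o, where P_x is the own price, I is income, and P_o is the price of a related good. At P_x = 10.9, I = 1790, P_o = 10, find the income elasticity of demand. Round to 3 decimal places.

Q_d = 38.9 − 0.9(10.9) + 0.059(1790) + 0.4(10) = 38.9 − 9.81 + 105.61 + 4 = 138.7.
∂Q_d/∂I = +0.059, so E_I = 0.059·(1790/138.7) ≈ 0.761.
E_I ∈ (0,1): normal good (necessity).

0.761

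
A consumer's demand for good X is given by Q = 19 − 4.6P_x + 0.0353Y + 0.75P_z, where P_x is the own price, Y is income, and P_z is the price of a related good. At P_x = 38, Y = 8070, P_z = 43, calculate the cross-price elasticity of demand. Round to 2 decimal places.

First evaluate Q: 19 − 4.6(38) + 0.0353(8070) + 0.75(43) = 19 − 174.8 + 284.871 + 32.25 = 161.321.
∂Q/∂P_z = +0.75, so E_xy = 0.75·(43/161.321) ≈ 0.20.
E_xy > 0: the goods are substitutes.

0.20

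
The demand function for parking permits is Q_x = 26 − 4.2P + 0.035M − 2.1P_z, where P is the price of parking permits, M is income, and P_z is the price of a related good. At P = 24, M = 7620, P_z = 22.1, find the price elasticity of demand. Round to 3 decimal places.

Substituting, Q_x = 26 − 4.2(24) + 0.035(7620) − 2.1(22.1) = 26 − 100.8 + 266.7 − 46.41 = 145.49.
∂Q_x/∂P = −4.2, so E_p = (−4.2)·(24/145.49) ≈ -0.693.
|E_p| < 1: demand is inelastic.

-0.693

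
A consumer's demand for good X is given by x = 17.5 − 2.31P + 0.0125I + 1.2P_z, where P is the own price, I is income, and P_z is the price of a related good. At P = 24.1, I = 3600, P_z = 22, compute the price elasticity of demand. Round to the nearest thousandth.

First evaluate x: 17.5 − 2.31(24.1) + 0.0125(3600) + 1.2(22) = 17.5 − 55.671 + 45 + 26.4 = 33.229.
∂x/∂P = −2.31, so E_p = (−2.31)·(24.1/33.229) ≈ -1.675.
|E_p| > 1: demand is elastic.

-1.675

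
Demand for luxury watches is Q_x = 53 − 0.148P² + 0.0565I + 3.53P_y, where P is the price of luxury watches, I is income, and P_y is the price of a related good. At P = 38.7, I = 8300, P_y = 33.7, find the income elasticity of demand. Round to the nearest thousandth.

1.119

Evaluating quantity at (P, I, P_y) gives Q_x = 53 − 0.148(38.7)² + 0.0565(8300) + 3.53(33.7) = 53 − 221.6581 + 468.95 + 118.961 = 419.2529.
∂Q_x/∂I = +0.0565, so E_I = 0.0565·(8300/419.2529) ≈ 1.119.
E_I > 1: normal good (luxury).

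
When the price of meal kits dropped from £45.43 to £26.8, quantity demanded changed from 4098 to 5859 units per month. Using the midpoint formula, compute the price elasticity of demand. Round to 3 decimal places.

-0.686

%Δq = (5859 − 4098)/[(4098 + 5859)/2] = 1761/4978.5 ≈ 0.3537.
%Δp = (26.8 − 45.43)/[(45.43 + 26.8)/2] = -18.63/36.115 ≈ -0.5159.
Arc elasticity E = %Δq/%Δp ≈ 0.3537/-0.5159 ≈ -0.686.
|E| < 1: demand is inelastic over this range.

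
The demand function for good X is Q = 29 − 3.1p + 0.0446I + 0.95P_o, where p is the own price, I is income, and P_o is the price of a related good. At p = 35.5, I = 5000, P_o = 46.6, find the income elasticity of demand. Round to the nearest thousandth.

First evaluate Q: 29 − 3.1(35.5) + 0.0446(5000) + 0.95(46.6) = 29 − 110.05 + 223 + 44.27 = 186.22.
∂Q/∂I = +0.0446, so E_I = 0.0446·(5000/186.22) ≈ 1.198.
E_I > 1: normal good (luxury).

1.198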